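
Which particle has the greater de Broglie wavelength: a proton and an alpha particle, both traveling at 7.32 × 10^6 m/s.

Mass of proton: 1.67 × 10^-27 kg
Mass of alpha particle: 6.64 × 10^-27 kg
The proton has the longer wavelength.

Using λ = h/(mv), since both particles have the same velocity, the wavelength depends only on mass.

For proton: λ₁ = h/(m₁v) = 5.42 × 10^-14 m
For alpha particle: λ₂ = h/(m₂v) = 1.36 × 10^-14 m

Since λ ∝ 1/m at constant velocity, the lighter particle has the longer wavelength.

The proton has the longer de Broglie wavelength.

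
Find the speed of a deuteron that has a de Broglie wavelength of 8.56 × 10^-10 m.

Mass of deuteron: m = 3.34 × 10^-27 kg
2.32 × 10^2 m/s

From the de Broglie relation λ = h/(mv), we solve for v:

v = h/(mλ)
v = (6.626 × 10^-34 J·s) / (3.34 × 10^-27 kg × 8.56 × 10^-10 m)
v = 2.32 × 10^2 m/s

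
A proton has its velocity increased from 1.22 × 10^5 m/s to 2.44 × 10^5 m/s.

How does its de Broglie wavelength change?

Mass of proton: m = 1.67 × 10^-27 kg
The wavelength decreases by a factor of 2.

Using λ = h/(mv):

Initial wavelength: λ₁ = h/(mv₁) = 3.25 × 10^-12 m
Final wavelength: λ₂ = h/(mv₂) = 1.63 × 10^-12 m

Since λ ∝ 1/v, when velocity increases by a factor of 2, the wavelength decreases by a factor of 2.

λ₂/λ₁ = v₁/v₂ = 1/2

The wavelength decreases by a factor of 2.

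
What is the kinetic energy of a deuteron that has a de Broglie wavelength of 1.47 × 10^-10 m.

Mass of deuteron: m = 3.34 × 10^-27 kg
3.04 × 10^-21 J (or 0.0190 eV)

From λ = h/√(2mKE), we solve for KE:

λ² = h²/(2mKE)
KE = h²/(2mλ²)
KE = (6.626 × 10^-34 J·s)² / (2 × 3.34 × 10^-27 kg × (1.47 × 10^-10 m)²)
KE = 3.04 × 10^-21 J
KE = 0.0190 eV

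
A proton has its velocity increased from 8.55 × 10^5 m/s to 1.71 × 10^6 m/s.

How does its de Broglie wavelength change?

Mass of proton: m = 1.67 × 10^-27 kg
The wavelength decreases by a factor of 2.

Using λ = h/(mv):

Initial wavelength: λ₁ = h/(mv₁) = 4.64 × 10^-13 m
Final wavelength: λ₂ = h/(mv₂) = 2.32 × 10^-13 m

Since λ ∝ 1/v, when velocity increases by a factor of 2, the wavelength decreases by a factor of 2.

λ₂/λ₁ = v₁/v₂ = 1/2

The wavelength decreases by a factor of 2.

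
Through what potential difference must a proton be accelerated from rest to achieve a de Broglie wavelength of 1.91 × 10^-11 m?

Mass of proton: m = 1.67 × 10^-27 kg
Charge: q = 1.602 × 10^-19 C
2.25 V

From λ = h/√(2mqV), we solve for V:

λ² = h²/(2mqV)
V = h²/(2mqλ²)
V = (6.626 × 10^-34 J·s)² / (2 × 1.67 × 10^-27 kg × 1.602 × 10^-19 C × (1.91 × 10^-11 m)²)
V = 2.25 V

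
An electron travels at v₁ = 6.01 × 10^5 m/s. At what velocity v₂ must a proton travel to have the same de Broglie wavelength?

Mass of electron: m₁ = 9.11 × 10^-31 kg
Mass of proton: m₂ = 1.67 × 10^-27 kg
v₂ = 3.28 × 10^2 m/s

For equal de Broglie wavelengths: λ₁ = λ₂

h/(m₁v₁) = h/(m₂v₂)
m₁v₁ = m₂v₂
v₂ = v₁ · (m₁/m₂)

v₂ = 6.01 × 10^5 m/s × (9.11 × 10^-31 kg / 1.67 × 10^-27 kg)
v₂ = 3.28 × 10^2 m/s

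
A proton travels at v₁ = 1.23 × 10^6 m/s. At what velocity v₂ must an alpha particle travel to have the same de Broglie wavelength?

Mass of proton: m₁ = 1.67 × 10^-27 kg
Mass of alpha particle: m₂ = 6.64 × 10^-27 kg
v₂ = 3.09 × 10^5 m/s

For equal de Broglie wavelengths: λ₁ = λ₂

h/(m₁v₁) = h/(m₂v₂)
m₁v₁ = m₂v₂
v₂ = v₁ · (m₁/m₂)

v₂ = 1.23 × 10^6 m/s × (1.67 × 10^-27 kg / 6.64 × 10^-27 kg)
v₂ = 3.09 × 10^5 m/s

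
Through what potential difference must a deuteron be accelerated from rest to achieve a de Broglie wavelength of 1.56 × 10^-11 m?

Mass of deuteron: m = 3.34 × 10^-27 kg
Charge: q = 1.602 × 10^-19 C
1.69 V

From λ = h/√(2mqV), we solve for V:

λ² = h²/(2mqV)
V = h²/(2mqλ²)
V = (6.626 × 10^-34 J·s)² / (2 × 3.34 × 10^-27 kg × 1.602 × 10^-19 C × (1.56 × 10^-11 m)²)
V = 1.69 V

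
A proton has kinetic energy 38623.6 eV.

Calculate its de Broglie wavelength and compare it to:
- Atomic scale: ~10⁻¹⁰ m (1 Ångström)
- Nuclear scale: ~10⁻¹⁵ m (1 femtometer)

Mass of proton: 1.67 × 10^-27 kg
λ = 1.46 × 10^-13 m, which is between nuclear and atomic scales.

Using λ = h/√(2mKE):

KE = 38623.6 eV = 6.188 × 10^-15 J

λ = h/√(2mKE)
λ = (6.626 × 10^-34 J·s) / √(2 × 1.67 × 10^-27 kg × 6.188 × 10^-15 J)
λ = 1.46 × 10^-13 m

Comparison:
- Atomic scale (10⁻¹⁰ m): λ is 0.0015× this size
- Nuclear scale (10⁻¹⁵ m): λ is 1.5e+02× this size

The wavelength is between nuclear and atomic scales.

This wavelength is appropriate for probing atomic structure but too large for nuclear physics experiments.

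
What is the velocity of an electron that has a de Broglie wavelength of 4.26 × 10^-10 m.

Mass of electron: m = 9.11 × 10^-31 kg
1.71 × 10^6 m/s

From the de Broglie relation λ = h/(mv), we solve for v:

v = h/(mλ)
v = (6.626 × 10^-34 J·s) / (9.11 × 10^-31 kg × 4.26 × 10^-10 m)
v = 1.71 × 10^6 m/s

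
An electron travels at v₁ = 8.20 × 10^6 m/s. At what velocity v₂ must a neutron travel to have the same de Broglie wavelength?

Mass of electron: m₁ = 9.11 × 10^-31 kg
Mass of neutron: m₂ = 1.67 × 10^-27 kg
v₂ = 4.47 × 10^3 m/s

For equal de Broglie wavelengths: λ₁ = λ₂

h/(m₁v₁) = h/(m₂v₂)
m₁v₁ = m₂v₂
v₂ = v₁ · (m₁/m₂)

v₂ = 8.20 × 10^6 m/s × (9.11 × 10^-31 kg / 1.67 × 10^-27 kg)
v₂ = 4.47 × 10^3 m/s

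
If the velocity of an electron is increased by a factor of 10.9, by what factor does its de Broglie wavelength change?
The wavelength decreases by a factor of 10.9.

From λ = h/(mv), the wavelength is inversely proportional to velocity:

λ ∝ 1/v

If v → 10.9v, then λ → λ/10.9

When velocity is increased by a factor of 10.9, the wavelength decreases by a factor of 10.9.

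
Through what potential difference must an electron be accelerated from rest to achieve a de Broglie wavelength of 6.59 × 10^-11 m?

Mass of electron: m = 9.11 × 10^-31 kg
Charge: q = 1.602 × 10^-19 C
346 V

From λ = h/√(2mqV), we solve for V:

λ² = h²/(2mqV)
V = h²/(2mqλ²)
V = (6.626 × 10^-34 J·s)² / (2 × 9.11 × 10^-31 kg × 1.602 × 10^-19 C × (6.59 × 10^-11 m)²)
V = 346 V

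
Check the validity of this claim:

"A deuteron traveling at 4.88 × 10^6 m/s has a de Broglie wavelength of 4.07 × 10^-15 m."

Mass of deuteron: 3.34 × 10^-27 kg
False

The claim is incorrect.

Using λ = h/(mv):
λ = (6.626 × 10^-34 J·s) / (3.34 × 10^-27 kg × 4.88 × 10^6 m/s)
λ = 4.07 × 10^-14 m

The actual wavelength differs from the claimed 4.07 × 10^-15 m.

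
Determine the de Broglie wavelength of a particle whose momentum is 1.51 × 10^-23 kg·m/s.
4.39 × 10^-11 m

Using the de Broglie relation λ = h/p:

λ = h/p
λ = (6.626 × 10^-34 J·s) / (1.51 × 10^-23 kg·m/s)
λ = 4.39 × 10^-11 m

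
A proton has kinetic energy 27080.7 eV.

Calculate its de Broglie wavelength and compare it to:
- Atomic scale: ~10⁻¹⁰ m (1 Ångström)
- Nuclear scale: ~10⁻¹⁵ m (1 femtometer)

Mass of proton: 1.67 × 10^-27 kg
λ = 1.74 × 10^-13 m, which is between nuclear and atomic scales.

Using λ = h/√(2mKE):

KE = 27080.7 eV = 4.339 × 10^-15 J

λ = h/√(2mKE)
λ = (6.626 × 10^-34 J·s) / √(2 × 1.67 × 10^-27 kg × 4.339 × 10^-15 J)
λ = 1.74 × 10^-13 m

Comparison:
- Atomic scale (10⁻¹⁰ m): λ is 0.0017× this size
- Nuclear scale (10⁻¹⁵ m): λ is 1.7e+02× this size

The wavelength is between nuclear and atomic scales.

This wavelength is appropriate for probing atomic structure but too large for nuclear physics experiments.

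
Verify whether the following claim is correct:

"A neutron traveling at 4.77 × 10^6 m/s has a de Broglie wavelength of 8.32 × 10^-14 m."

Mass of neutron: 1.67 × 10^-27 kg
True

The claim is correct.

Using λ = h/(mv):
λ = (6.626 × 10^-34 J·s) / (1.67 × 10^-27 kg × 4.77 × 10^6 m/s)
λ = 8.32 × 10^-14 m

This matches the claimed value.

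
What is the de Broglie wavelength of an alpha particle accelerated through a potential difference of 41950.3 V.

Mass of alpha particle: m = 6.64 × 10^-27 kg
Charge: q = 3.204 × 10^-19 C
4.96 × 10^-14 m

When a particle is accelerated through voltage V, it gains kinetic energy KE = qV.

The de Broglie wavelength is then λ = h/√(2mqV):

λ = h/√(2mqV)
λ = (6.626 × 10^-34 J·s) / √(2 × 6.64 × 10^-27 kg × 3.204 × 10^-19 C × 41950.3 V)
λ = 4.96 × 10^-14 m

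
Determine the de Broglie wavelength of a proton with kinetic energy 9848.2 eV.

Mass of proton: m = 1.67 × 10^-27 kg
2.89 × 10^-13 m

Using λ = h/√(2mKE):

First convert KE to Joules: KE = 9848.2 eV = 1.578 × 10^-15 J

λ = h/√(2mKE)
λ = (6.626 × 10^-34 J·s) / √(2 × 1.67 × 10^-27 kg × 1.578 × 10^-15 J)
λ = 2.89 × 10^-13 m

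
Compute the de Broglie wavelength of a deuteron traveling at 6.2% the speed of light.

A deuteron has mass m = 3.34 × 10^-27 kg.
1.07 × 10^-14 m

Using the de Broglie relation λ = h/(mv):

v = 6.2% × c = 1.859 × 10^7 m/s

λ = h/(mv)
λ = (6.626 × 10^-34 J·s) / (3.34 × 10^-27 kg × 1.859 × 10^7 m/s)
λ = 1.07 × 10^-14 m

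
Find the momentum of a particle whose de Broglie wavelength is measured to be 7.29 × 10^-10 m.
9.09 × 10^-25 kg·m/s

From the de Broglie relation λ = h/p, we solve for p:

p = h/λ
p = (6.626 × 10^-34 J·s) / (7.29 × 10^-10 m)
p = 9.09 × 10^-25 kg·m/s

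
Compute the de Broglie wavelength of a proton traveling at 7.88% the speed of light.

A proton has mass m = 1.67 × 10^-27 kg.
1.68 × 10^-14 m

Using the de Broglie relation λ = h/(mv):

v = 7.88% × c = 2.362 × 10^7 m/s

λ = h/(mv)
λ = (6.626 × 10^-34 J·s) / (1.67 × 10^-27 kg × 2.362 × 10^7 m/s)
λ = 1.68 × 10^-14 m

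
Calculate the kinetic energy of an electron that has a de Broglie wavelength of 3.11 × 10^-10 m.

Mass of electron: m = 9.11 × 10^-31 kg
2.49 × 10^-18 J (or 15.5 eV)

From λ = h/√(2mKE), we solve for KE:

λ² = h²/(2mKE)
KE = h²/(2mλ²)
KE = (6.626 × 10^-34 J·s)² / (2 × 9.11 × 10^-31 kg × (3.11 × 10^-10 m)²)
KE = 2.49 × 10^-18 J
KE = 15.5 eV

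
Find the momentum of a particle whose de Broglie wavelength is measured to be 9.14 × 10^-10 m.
7.25 × 10^-25 kg·m/s

From the de Broglie relation λ = h/p, we solve for p:

p = h/λ
p = (6.626 × 10^-34 J·s) / (9.14 × 10^-10 m)
p = 7.25 × 10^-25 kg·m/s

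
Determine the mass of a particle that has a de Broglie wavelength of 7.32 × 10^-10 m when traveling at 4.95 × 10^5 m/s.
1.83 × 10^-30 kg

From the de Broglie relation λ = h/(mv), we solve for m:

m = h/(λv)
m = (6.626 × 10^-34 J·s) / (7.32 × 10^-10 m × 4.95 × 10^5 m/s)
m = 1.83 × 10^-30 kg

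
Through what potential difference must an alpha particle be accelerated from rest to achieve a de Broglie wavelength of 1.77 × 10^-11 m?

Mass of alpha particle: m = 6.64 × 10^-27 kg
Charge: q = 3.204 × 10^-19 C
3.29 × 10^-1 V

From λ = h/√(2mqV), we solve for V:

λ² = h²/(2mqV)
V = h²/(2mqλ²)
V = (6.626 × 10^-34 J·s)² / (2 × 6.64 × 10^-27 kg × 3.204 × 10^-19 C × (1.77 × 10^-11 m)²)
V = 3.29 × 10^-1 V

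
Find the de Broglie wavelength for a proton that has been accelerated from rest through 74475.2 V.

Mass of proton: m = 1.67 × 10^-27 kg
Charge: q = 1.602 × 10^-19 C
1.05 × 10^-13 m

When a particle is accelerated through voltage V, it gains kinetic energy KE = qV.

The de Broglie wavelength is then λ = h/√(2mqV):

λ = h/√(2mqV)
λ = (6.626 × 10^-34 J·s) / √(2 × 1.67 × 10^-27 kg × 1.602 × 10^-19 C × 74475.2 V)
λ = 1.05 × 10^-13 m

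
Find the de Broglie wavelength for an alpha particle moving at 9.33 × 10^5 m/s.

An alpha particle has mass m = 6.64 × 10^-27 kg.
1.07 × 10^-13 m

Using the de Broglie relation λ = h/(mv):

λ = h/(mv)
λ = (6.626 × 10^-34 J·s) / (6.64 × 10^-27 kg × 9.33 × 10^5 m/s)
λ = 1.07 × 10^-13 m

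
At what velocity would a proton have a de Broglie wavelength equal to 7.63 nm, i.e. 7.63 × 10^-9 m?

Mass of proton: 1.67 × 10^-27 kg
5.20 × 10^1 m/s

From λ = h/(mv), solve for v:

v = h/(mλ)
v = (6.626 × 10^-34 J·s) / (1.67 × 10^-27 kg × 7.63 × 10^-9 m)
v = 5.20 × 10^1 m/s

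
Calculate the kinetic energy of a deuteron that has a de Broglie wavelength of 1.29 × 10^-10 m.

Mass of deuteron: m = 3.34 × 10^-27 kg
3.95 × 10^-21 J (or 0.0247 eV)

From λ = h/√(2mKE), we solve for KE:

λ² = h²/(2mKE)
KE = h²/(2mλ²)
KE = (6.626 × 10^-34 J·s)² / (2 × 3.34 × 10^-27 kg × (1.29 × 10^-10 m)²)
KE = 3.95 × 10^-21 J
KE = 0.0247 eV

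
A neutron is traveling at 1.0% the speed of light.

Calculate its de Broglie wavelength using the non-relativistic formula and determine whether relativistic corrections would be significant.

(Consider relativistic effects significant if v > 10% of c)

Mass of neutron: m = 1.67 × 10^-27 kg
No, relativistic corrections are not needed.

Using the non-relativistic de Broglie formula λ = h/(mv):

v = 1.0% × c = 2.998 × 10^6 m/s

λ = h/(mv)
λ = (6.626 × 10^-34 J·s) / (1.67 × 10^-27 kg × 2.998 × 10^6 m/s)
λ = 1.32 × 10^-13 m

Since v = 1.0% of c < 10% of c, relativistic corrections are NOT significant and this non-relativistic result is a good approximation.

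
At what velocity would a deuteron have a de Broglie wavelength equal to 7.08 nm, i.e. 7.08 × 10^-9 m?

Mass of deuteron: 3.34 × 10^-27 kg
2.80 × 10^1 m/s

From λ = h/(mv), solve for v:

v = h/(mλ)
v = (6.626 × 10^-34 J·s) / (3.34 × 10^-27 kg × 7.08 × 10^-9 m)
v = 2.80 × 10^1 m/s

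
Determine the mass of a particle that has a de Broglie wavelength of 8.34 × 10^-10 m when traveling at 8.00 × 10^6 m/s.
9.93 × 10^-32 kg

From the de Broglie relation λ = h/(mv), we solve for m:

m = h/(λv)
m = (6.626 × 10^-34 J·s) / (8.34 × 10^-10 m × 8.00 × 10^6 m/s)
m = 9.93 × 10^-32 kg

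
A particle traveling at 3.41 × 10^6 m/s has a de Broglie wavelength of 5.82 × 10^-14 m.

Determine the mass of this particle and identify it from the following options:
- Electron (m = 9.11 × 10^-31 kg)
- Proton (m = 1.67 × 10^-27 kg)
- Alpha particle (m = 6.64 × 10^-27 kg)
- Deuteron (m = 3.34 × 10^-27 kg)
The particle is a deuteron.

From λ = h/(mv), solve for mass:

m = h/(λv)
m = (6.626 × 10^-34 J·s) / (5.82 × 10^-14 m × 3.41 × 10^6 m/s)
m = 3.34 × 10^-27 kg

Comparing with the listed masses, this is closest to a deuteron.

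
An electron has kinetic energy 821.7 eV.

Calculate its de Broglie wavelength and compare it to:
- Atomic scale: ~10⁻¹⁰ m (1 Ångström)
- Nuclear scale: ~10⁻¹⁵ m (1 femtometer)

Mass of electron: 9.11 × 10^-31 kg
λ = 4.28 × 10^-11 m, which is between nuclear and atomic scales.

Using λ = h/√(2mKE):

KE = 821.7 eV = 1.317 × 10^-16 J

λ = h/√(2mKE)
λ = (6.626 × 10^-34 J·s) / √(2 × 9.11 × 10^-31 kg × 1.317 × 10^-16 J)
λ = 4.28 × 10^-11 m

Comparison:
- Atomic scale (10⁻¹⁰ m): λ is 0.43× this size
- Nuclear scale (10⁻¹⁵ m): λ is 4.3e+04× this size

The wavelength is between nuclear and atomic scales.

This wavelength is appropriate for probing atomic structure but too large for nuclear physics experiments.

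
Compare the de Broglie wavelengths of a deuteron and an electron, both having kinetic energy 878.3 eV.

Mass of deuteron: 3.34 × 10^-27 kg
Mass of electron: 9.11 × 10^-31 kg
The electron has the longer wavelength.

Using λ = h/√(2mKE):

For deuteron: λ₁ = h/√(2m₁KE) = 6.83 × 10^-13 m
For electron: λ₂ = h/√(2m₂KE) = 4.14 × 10^-11 m

Since λ ∝ 1/√m at constant kinetic energy, the lighter particle has the longer wavelength.

The electron has the longer de Broglie wavelength.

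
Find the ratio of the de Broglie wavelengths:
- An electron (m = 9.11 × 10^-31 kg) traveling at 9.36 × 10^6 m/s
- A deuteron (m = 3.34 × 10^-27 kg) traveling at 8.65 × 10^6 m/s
λ₁/λ₂ = 3.39 × 10^3

Using λ = h/(mv):

λ₁ = h/(m₁v₁) = 7.77 × 10^-11 m
λ₂ = h/(m₂v₂) = 2.29 × 10^-14 m

Ratio λ₁/λ₂ = (m₂v₂)/(m₁v₁)
         = (3.34 × 10^-27 kg × 8.65 × 10^6 m/s) / (9.11 × 10^-31 kg × 9.36 × 10^6 m/s)
         = 3.39 × 10^3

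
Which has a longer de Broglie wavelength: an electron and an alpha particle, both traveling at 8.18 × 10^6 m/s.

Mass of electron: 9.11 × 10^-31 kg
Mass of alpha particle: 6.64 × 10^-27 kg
The electron has the longer wavelength.

Using λ = h/(mv), since both particles have the same velocity, the wavelength depends only on mass.

For electron: λ₁ = h/(m₁v) = 8.89 × 10^-11 m
For alpha particle: λ₂ = h/(m₂v) = 1.22 × 10^-14 m

Since λ ∝ 1/m at constant velocity, the lighter particle has the longer wavelength.

The electron has the longer de Broglie wavelength.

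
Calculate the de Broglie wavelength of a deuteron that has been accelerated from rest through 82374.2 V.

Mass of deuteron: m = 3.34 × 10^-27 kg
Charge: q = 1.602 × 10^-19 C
7.06 × 10^-14 m

When a particle is accelerated through voltage V, it gains kinetic energy KE = qV.

The de Broglie wavelength is then λ = h/√(2mqV):

λ = h/√(2mqV)
λ = (6.626 × 10^-34 J·s) / √(2 × 3.34 × 10^-27 kg × 1.602 × 10^-19 C × 82374.2 V)
λ = 7.06 × 10^-14 m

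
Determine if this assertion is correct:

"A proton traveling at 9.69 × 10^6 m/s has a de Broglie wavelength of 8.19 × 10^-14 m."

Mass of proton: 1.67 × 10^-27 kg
False

The claim is incorrect.

Using λ = h/(mv):
λ = (6.626 × 10^-34 J·s) / (1.67 × 10^-27 kg × 9.69 × 10^6 m/s)
λ = 4.09 × 10^-14 m

The actual wavelength differs from the claimed 8.19 × 10^-14 m.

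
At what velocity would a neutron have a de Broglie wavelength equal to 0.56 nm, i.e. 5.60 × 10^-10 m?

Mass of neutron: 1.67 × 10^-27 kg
7.09 × 10^2 m/s

From λ = h/(mv), solve for v:

v = h/(mλ)
v = (6.626 × 10^-34 J·s) / (1.67 × 10^-27 kg × 5.60 × 10^-10 m)
v = 7.09 × 10^2 m/s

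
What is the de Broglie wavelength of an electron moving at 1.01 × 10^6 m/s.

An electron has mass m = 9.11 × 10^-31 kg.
7.20 × 10^-10 m

Using the de Broglie relation λ = h/(mv):

λ = h/(mv)
λ = (6.626 × 10^-34 J·s) / (9.11 × 10^-31 kg × 1.01 × 10^6 m/s)
λ = 7.20 × 10^-10 m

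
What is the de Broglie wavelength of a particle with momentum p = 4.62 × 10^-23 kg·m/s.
1.43 × 10^-11 m

Using the de Broglie relation λ = h/p:

λ = h/p
λ = (6.626 × 10^-34 J·s) / (4.62 × 10^-23 kg·m/s)
λ = 1.43 × 10^-11 m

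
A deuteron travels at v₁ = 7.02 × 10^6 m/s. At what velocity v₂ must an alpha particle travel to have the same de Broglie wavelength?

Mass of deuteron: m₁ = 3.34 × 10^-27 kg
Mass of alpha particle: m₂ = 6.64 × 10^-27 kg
v₂ = 3.53 × 10^6 m/s

For equal de Broglie wavelengths: λ₁ = λ₂

h/(m₁v₁) = h/(m₂v₂)
m₁v₁ = m₂v₂
v₂ = v₁ · (m₁/m₂)

v₂ = 7.02 × 10^6 m/s × (3.34 × 10^-27 kg / 6.64 × 10^-27 kg)
v₂ = 3.53 × 10^6 m/s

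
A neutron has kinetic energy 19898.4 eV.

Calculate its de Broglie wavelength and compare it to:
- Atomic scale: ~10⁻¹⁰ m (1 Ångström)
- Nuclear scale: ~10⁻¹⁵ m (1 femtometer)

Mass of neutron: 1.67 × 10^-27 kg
λ = 2.03 × 10^-13 m, which is between nuclear and atomic scales.

Using λ = h/√(2mKE):

KE = 19898.4 eV = 3.188 × 10^-15 J

λ = h/√(2mKE)
λ = (6.626 × 10^-34 J·s) / √(2 × 1.67 × 10^-27 kg × 3.188 × 10^-15 J)
λ = 2.03 × 10^-13 m

Comparison:
- Atomic scale (10⁻¹⁰ m): λ is 0.002× this size
- Nuclear scale (10⁻¹⁵ m): λ is 2e+02× this size

The wavelength is between nuclear and atomic scales.

This wavelength is appropriate for probing atomic structure but too large for nuclear physics experiments.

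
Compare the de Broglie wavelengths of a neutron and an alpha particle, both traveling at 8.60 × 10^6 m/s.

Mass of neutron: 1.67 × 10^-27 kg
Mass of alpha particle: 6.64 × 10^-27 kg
The neutron has the longer wavelength.

Using λ = h/(mv), since both particles have the same velocity, the wavelength depends only on mass.

For neutron: λ₁ = h/(m₁v) = 4.61 × 10^-14 m
For alpha particle: λ₂ = h/(m₂v) = 1.16 × 10^-14 m

Since λ ∝ 1/m at constant velocity, the lighter particle has the longer wavelength.

The neutron has the longer de Broglie wavelength.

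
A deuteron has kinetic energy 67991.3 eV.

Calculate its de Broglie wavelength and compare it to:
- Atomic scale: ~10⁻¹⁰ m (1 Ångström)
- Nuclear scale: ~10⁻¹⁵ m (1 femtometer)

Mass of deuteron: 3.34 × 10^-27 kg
λ = 7.77 × 10^-14 m, which is between nuclear and atomic scales.

Using λ = h/√(2mKE):

KE = 67991.3 eV = 1.089 × 10^-14 J

λ = h/√(2mKE)
λ = (6.626 × 10^-34 J·s) / √(2 × 3.34 × 10^-27 kg × 1.089 × 10^-14 J)
λ = 7.77 × 10^-14 m

Comparison:
- Atomic scale (10⁻¹⁰ m): λ is 0.00078× this size
- Nuclear scale (10⁻¹⁵ m): λ is 78× this size

The wavelength is between nuclear and atomic scales.

This wavelength is appropriate for probing atomic structure but too large for nuclear physics experiments.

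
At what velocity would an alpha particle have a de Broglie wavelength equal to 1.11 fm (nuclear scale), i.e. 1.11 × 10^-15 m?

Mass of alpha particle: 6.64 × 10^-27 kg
8.99 × 10^7 m/s

From λ = h/(mv), solve for v:

v = h/(mλ)
v = (6.626 × 10^-34 J·s) / (6.64 × 10^-27 kg × 1.11 × 10^-15 m)
v = 8.99 × 10^7 m/s

Note: This velocity is 30.0% of the speed of light, so relativistic corrections would be needed for a more accurate calculation.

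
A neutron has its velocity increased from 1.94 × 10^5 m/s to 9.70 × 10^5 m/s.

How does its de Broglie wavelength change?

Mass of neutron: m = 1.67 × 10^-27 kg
The wavelength decreases by a factor of 5.

Using λ = h/(mv):

Initial wavelength: λ₁ = h/(mv₁) = 2.05 × 10^-12 m
Final wavelength: λ₂ = h/(mv₂) = 4.09 × 10^-13 m

Since λ ∝ 1/v, when velocity increases by a factor of 5, the wavelength decreases by a factor of 5.

λ₂/λ₁ = v₁/v₂ = 1/5

The wavelength decreases by a factor of 5.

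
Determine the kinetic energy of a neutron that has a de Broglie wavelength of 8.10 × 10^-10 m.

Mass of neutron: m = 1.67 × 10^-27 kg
2.00 × 10^-22 J (or 1.25 × 10^-3 eV)

From λ = h/√(2mKE), we solve for KE:

λ² = h²/(2mKE)
KE = h²/(2mλ²)
KE = (6.626 × 10^-34 J·s)² / (2 × 1.67 × 10^-27 kg × (8.10 × 10^-10 m)²)
KE = 2.00 × 10^-22 J
KE = 1.25 × 10^-3 eV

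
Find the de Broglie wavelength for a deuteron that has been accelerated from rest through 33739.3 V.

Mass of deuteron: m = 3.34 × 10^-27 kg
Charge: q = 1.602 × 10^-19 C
1.10 × 10^-13 m

When a particle is accelerated through voltage V, it gains kinetic energy KE = qV.

The de Broglie wavelength is then λ = h/√(2mqV):

λ = h/√(2mqV)
λ = (6.626 × 10^-34 J·s) / √(2 × 3.34 × 10^-27 kg × 1.602 × 10^-19 C × 33739.3 V)
λ = 1.10 × 10^-13 m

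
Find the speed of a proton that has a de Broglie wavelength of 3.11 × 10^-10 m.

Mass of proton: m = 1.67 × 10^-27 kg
1.28 × 10^3 m/s

From the de Broglie relation λ = h/(mv), we solve for v:

v = h/(mλ)
v = (6.626 × 10^-34 J·s) / (1.67 × 10^-27 kg × 3.11 × 10^-10 m)
v = 1.28 × 10^3 m/s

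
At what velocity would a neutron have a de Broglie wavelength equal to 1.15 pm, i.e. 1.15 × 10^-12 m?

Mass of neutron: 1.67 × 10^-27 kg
3.45 × 10^5 m/s

From λ = h/(mv), solve for v:

v = h/(mλ)
v = (6.626 × 10^-34 J·s) / (1.67 × 10^-27 kg × 1.15 × 10^-12 m)
v = 3.45 × 10^5 m/s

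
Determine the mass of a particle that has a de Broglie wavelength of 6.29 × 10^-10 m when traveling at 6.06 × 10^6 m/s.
1.74 × 10^-31 kg

From the de Broglie relation λ = h/(mv), we solve for m:

m = h/(λv)
m = (6.626 × 10^-34 J·s) / (6.29 × 10^-10 m × 6.06 × 10^6 m/s)
m = 1.74 × 10^-31 kg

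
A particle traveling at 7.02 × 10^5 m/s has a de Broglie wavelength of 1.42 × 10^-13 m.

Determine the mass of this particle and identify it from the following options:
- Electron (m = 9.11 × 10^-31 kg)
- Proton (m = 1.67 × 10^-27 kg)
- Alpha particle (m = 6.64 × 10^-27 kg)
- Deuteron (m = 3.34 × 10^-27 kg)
The particle is an alpha particle.

From λ = h/(mv), solve for mass:

m = h/(λv)
m = (6.626 × 10^-34 J·s) / (1.42 × 10^-13 m × 7.02 × 10^5 m/s)
m = 6.65 × 10^-27 kg

Comparing with the listed masses, this is closest to an alpha particle.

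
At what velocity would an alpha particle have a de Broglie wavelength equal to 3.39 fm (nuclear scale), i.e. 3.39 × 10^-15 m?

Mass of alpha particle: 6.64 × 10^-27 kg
2.94 × 10^7 m/s

From λ = h/(mv), solve for v:

v = h/(mλ)
v = (6.626 × 10^-34 J·s) / (6.64 × 10^-27 kg × 3.39 × 10^-15 m)
v = 2.94 × 10^7 m/s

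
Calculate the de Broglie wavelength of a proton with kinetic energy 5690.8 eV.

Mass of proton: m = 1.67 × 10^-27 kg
3.80 × 10^-13 m

Using λ = h/√(2mKE):

First convert KE to Joules: KE = 5690.8 eV = 9.118 × 10^-16 J

λ = h/√(2mKE)
λ = (6.626 × 10^-34 J·s) / √(2 × 1.67 × 10^-27 kg × 9.118 × 10^-16 J)
λ = 3.80 × 10^-13 m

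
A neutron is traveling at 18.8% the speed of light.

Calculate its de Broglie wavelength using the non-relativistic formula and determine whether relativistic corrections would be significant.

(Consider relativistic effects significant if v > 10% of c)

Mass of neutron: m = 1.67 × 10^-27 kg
Yes, relativistic corrections are needed.

Using the non-relativistic de Broglie formula λ = h/(mv):

v = 18.8% × c = 5.636 × 10^7 m/s

λ = h/(mv)
λ = (6.626 × 10^-34 J·s) / (1.67 × 10^-27 kg × 5.636 × 10^7 m/s)
λ = 7.04 × 10^-15 m

Since v = 18.8% of c > 10% of c, relativistic corrections ARE significant and the actual wavelength would differ from this non-relativistic estimate.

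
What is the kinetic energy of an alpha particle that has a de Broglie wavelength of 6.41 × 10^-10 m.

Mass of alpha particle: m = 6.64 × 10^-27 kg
8.05 × 10^-23 J (or 5.02 × 10^-4 eV)

From λ = h/√(2mKE), we solve for KE:

λ² = h²/(2mKE)
KE = h²/(2mλ²)
KE = (6.626 × 10^-34 J·s)² / (2 × 6.64 × 10^-27 kg × (6.41 × 10^-10 m)²)
KE = 8.05 × 10^-23 J
KE = 5.02 × 10^-4 eV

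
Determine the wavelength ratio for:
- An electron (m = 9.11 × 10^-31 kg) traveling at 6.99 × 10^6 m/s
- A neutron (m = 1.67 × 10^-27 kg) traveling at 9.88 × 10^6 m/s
λ₁/λ₂ = 2.59 × 10^3

Using λ = h/(mv):

λ₁ = h/(m₁v₁) = 1.04 × 10^-10 m
λ₂ = h/(m₂v₂) = 4.02 × 10^-14 m

Ratio λ₁/λ₂ = (m₂v₂)/(m₁v₁)
         = (1.67 × 10^-27 kg × 9.88 × 10^6 m/s) / (9.11 × 10^-31 kg × 6.99 × 10^6 m/s)
         = 2.59 × 10^3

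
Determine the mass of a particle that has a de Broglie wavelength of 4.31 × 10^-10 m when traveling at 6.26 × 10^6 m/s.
2.46 × 10^-31 kg

From the de Broglie relation λ = h/(mv), we solve for m:

m = h/(λv)
m = (6.626 × 10^-34 J·s) / (4.31 × 10^-10 m × 6.26 × 10^6 m/s)
m = 2.46 × 10^-31 kg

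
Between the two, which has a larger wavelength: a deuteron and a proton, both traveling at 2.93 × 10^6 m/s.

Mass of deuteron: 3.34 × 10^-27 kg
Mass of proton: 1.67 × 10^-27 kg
The proton has the longer wavelength.

Using λ = h/(mv), since both particles have the same velocity, the wavelength depends only on mass.

For deuteron: λ₁ = h/(m₁v) = 6.77 × 10^-14 m
For proton: λ₂ = h/(m₂v) = 1.35 × 10^-13 m

Since λ ∝ 1/m at constant velocity, the lighter particle has the longer wavelength.

The proton has the longer de Broglie wavelength.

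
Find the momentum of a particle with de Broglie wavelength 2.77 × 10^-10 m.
2.39 × 10^-24 kg·m/s

From the de Broglie relation λ = h/p, we solve for p:

p = h/λ
p = (6.626 × 10^-34 J·s) / (2.77 × 10^-10 m)
p = 2.39 × 10^-24 kg·m/s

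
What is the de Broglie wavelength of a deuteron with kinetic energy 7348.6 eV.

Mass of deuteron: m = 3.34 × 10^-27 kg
2.36 × 10^-13 m

Using λ = h/√(2mKE):

First convert KE to Joules: KE = 7348.6 eV = 1.177 × 10^-15 J

λ = h/√(2mKE)
λ = (6.626 × 10^-34 J·s) / √(2 × 3.34 × 10^-27 kg × 1.177 × 10^-15 J)
λ = 2.36 × 10^-13 m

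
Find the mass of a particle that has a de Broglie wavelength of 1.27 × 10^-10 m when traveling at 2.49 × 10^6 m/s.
2.10 × 10^-30 kg

From the de Broglie relation λ = h/(mv), we solve for m:

m = h/(λv)
m = (6.626 × 10^-34 J·s) / (1.27 × 10^-10 m × 2.49 × 10^6 m/s)
m = 2.10 × 10^-30 kg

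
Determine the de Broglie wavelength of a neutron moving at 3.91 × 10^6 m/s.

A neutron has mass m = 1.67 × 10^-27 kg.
1.01 × 10^-13 m

Using the de Broglie relation λ = h/(mv):

λ = h/(mv)
λ = (6.626 × 10^-34 J·s) / (1.67 × 10^-27 kg × 3.91 × 10^6 m/s)
λ = 1.01 × 10^-13 m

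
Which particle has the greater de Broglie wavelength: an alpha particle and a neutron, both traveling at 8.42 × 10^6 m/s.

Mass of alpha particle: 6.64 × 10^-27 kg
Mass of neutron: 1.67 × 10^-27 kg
The neutron has the longer wavelength.

Using λ = h/(mv), since both particles have the same velocity, the wavelength depends only on mass.

For alpha particle: λ₁ = h/(m₁v) = 1.19 × 10^-14 m
For neutron: λ₂ = h/(m₂v) = 4.71 × 10^-14 m

Since λ ∝ 1/m at constant velocity, the lighter particle has the longer wavelength.

The neutron has the longer de Broglie wavelength.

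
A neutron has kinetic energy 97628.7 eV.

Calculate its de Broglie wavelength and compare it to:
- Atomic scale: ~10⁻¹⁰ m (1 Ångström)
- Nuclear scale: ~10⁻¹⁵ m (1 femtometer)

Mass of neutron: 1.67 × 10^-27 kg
λ = 9.17 × 10^-14 m, which is between nuclear and atomic scales.

Using λ = h/√(2mKE):

KE = 97628.7 eV = 1.564 × 10^-14 J

λ = h/√(2mKE)
λ = (6.626 × 10^-34 J·s) / √(2 × 1.67 × 10^-27 kg × 1.564 × 10^-14 J)
λ = 9.17 × 10^-14 m

Comparison:
- Atomic scale (10⁻¹⁰ m): λ is 0.00092× this size
- Nuclear scale (10⁻¹⁵ m): λ is 92× this size

The wavelength is between nuclear and atomic scales.

This wavelength is appropriate for probing atomic structure but too large for nuclear physics experiments.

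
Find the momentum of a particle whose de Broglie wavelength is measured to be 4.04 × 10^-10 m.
1.64 × 10^-24 kg·m/s

From the de Broglie relation λ = h/p, we solve for p:

p = h/λ
p = (6.626 × 10^-34 J·s) / (4.04 × 10^-10 m)
p = 1.64 × 10^-24 kg·m/s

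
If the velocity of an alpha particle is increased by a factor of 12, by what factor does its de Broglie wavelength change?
The wavelength decreases by a factor of 12.

From λ = h/(mv), the wavelength is inversely proportional to velocity:

λ ∝ 1/v

If v → 12v, then λ → λ/12

When velocity is increased by a factor of 12, the wavelength decreases by a factor of 12.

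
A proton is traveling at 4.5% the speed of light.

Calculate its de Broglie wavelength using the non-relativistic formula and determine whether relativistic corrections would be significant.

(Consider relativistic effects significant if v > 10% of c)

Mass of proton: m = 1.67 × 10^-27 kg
No, relativistic corrections are not needed.

Using the non-relativistic de Broglie formula λ = h/(mv):

v = 4.5% × c = 1.349 × 10^7 m/s

λ = h/(mv)
λ = (6.626 × 10^-34 J·s) / (1.67 × 10^-27 kg × 1.349 × 10^7 m/s)
λ = 2.94 × 10^-14 m

Since v = 4.5% of c < 10% of c, relativistic corrections are NOT significant and this non-relativistic result is a good approximation.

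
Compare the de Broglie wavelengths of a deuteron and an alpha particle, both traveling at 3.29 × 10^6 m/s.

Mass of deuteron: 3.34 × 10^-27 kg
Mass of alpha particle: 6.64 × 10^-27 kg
The deuteron has the longer wavelength.

Using λ = h/(mv), since both particles have the same velocity, the wavelength depends only on mass.

For deuteron: λ₁ = h/(m₁v) = 6.03 × 10^-14 m
For alpha particle: λ₂ = h/(m₂v) = 3.03 × 10^-14 m

Since λ ∝ 1/m at constant velocity, the lighter particle has the longer wavelength.

The deuteron has the longer de Broglie wavelength.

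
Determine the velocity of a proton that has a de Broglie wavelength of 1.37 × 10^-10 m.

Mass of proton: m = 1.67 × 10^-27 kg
2.90 × 10^3 m/s

From the de Broglie relation λ = h/(mv), we solve for v:

v = h/(mλ)
v = (6.626 × 10^-34 J·s) / (1.67 × 10^-27 kg × 1.37 × 10^-10 m)
v = 2.90 × 10^3 m/s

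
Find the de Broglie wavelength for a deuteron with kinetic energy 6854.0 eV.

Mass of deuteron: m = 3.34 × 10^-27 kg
2.45 × 10^-13 m

Using λ = h/√(2mKE):

First convert KE to Joules: KE = 6854.0 eV = 1.098 × 10^-15 J

λ = h/√(2mKE)
λ = (6.626 × 10^-34 J·s) / √(2 × 3.34 × 10^-27 kg × 1.098 × 10^-15 J)
λ = 2.45 × 10^-13 m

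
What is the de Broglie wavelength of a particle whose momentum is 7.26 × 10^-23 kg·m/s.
9.13 × 10^-12 m

Using the de Broglie relation λ = h/p:

λ = h/p
λ = (6.626 × 10^-34 J·s) / (7.26 × 10^-23 kg·m/s)
λ = 9.13 × 10^-12 m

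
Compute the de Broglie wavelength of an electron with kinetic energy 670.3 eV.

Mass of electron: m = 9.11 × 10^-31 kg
4.74 × 10^-11 m

Using λ = h/√(2mKE):

First convert KE to Joules: KE = 670.3 eV = 1.074 × 10^-16 J

λ = h/√(2mKE)
λ = (6.626 × 10^-34 J·s) / √(2 × 9.11 × 10^-31 kg × 1.074 × 10^-16 J)
λ = 4.74 × 10^-11 m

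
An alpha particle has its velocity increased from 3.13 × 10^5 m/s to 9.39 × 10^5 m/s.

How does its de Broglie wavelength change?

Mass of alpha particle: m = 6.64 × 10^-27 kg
The wavelength decreases by a factor of 3.

Using λ = h/(mv):

Initial wavelength: λ₁ = h/(mv₁) = 3.19 × 10^-13 m
Final wavelength: λ₂ = h/(mv₂) = 1.06 × 10^-13 m

Since λ ∝ 1/v, when velocity increases by a factor of 3, the wavelength decreases by a factor of 3.

λ₂/λ₁ = v₁/v₂ = 1/3

The wavelength decreases by a factor of 3.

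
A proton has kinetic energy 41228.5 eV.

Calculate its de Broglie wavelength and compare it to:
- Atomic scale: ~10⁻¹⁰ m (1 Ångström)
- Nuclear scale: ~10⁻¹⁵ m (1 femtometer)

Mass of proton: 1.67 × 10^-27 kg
λ = 1.41 × 10^-13 m, which is between nuclear and atomic scales.

Using λ = h/√(2mKE):

KE = 41228.5 eV = 6.606 × 10^-15 J

λ = h/√(2mKE)
λ = (6.626 × 10^-34 J·s) / √(2 × 1.67 × 10^-27 kg × 6.606 × 10^-15 J)
λ = 1.41 × 10^-13 m

Comparison:
- Atomic scale (10⁻¹⁰ m): λ is 0.0014× this size
- Nuclear scale (10⁻¹⁵ m): λ is 1.4e+02× this size

The wavelength is between nuclear and atomic scales.

This wavelength is appropriate for probing atomic structure but too large for nuclear physics experiments.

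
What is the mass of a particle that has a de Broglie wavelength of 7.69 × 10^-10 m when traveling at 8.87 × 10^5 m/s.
9.71 × 10^-31 kg

From the de Broglie relation λ = h/(mv), we solve for m:

m = h/(λv)
m = (6.626 × 10^-34 J·s) / (7.69 × 10^-10 m × 8.87 × 10^5 m/s)
m = 9.71 × 10^-31 kg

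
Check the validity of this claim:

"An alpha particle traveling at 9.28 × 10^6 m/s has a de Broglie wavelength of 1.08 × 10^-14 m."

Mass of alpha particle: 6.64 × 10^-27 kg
True

The claim is correct.

Using λ = h/(mv):
λ = (6.626 × 10^-34 J·s) / (6.64 × 10^-27 kg × 9.28 × 10^6 m/s)
λ = 1.08 × 10^-14 m

This matches the claimed value.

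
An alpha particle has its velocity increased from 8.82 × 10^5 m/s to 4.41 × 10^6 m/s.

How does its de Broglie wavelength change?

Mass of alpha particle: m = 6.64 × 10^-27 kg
The wavelength decreases by a factor of 5.

Using λ = h/(mv):

Initial wavelength: λ₁ = h/(mv₁) = 1.13 × 10^-13 m
Final wavelength: λ₂ = h/(mv₂) = 2.26 × 10^-14 m

Since λ ∝ 1/v, when velocity increases by a factor of 5, the wavelength decreases by a factor of 5.

λ₂/λ₁ = v₁/v₂ = 1/5

The wavelength decreases by a factor of 5.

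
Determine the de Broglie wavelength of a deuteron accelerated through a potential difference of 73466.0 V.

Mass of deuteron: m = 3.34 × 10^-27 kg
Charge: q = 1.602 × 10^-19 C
7.47 × 10^-14 m

When a particle is accelerated through voltage V, it gains kinetic energy KE = qV.

The de Broglie wavelength is then λ = h/√(2mqV):

λ = h/√(2mqV)
λ = (6.626 × 10^-34 J·s) / √(2 × 3.34 × 10^-27 kg × 1.602 × 10^-19 C × 73466.0 V)
λ = 7.47 × 10^-14 m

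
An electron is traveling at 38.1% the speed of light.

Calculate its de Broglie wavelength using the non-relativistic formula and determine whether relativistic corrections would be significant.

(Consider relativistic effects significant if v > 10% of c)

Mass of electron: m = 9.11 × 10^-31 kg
Yes, relativistic corrections are needed.

Using the non-relativistic de Broglie formula λ = h/(mv):

v = 38.1% × c = 1.142 × 10^8 m/s

λ = h/(mv)
λ = (6.626 × 10^-34 J·s) / (9.11 × 10^-31 kg × 1.142 × 10^8 m/s)
λ = 6.37 × 10^-12 m

Since v = 38.1% of c > 10% of c, relativistic corrections ARE significant and the actual wavelength would differ from this non-relativistic estimate.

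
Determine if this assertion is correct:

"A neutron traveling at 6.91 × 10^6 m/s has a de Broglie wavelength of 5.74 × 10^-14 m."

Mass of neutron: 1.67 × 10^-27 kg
True

The claim is correct.

Using λ = h/(mv):
λ = (6.626 × 10^-34 J·s) / (1.67 × 10^-27 kg × 6.91 × 10^6 m/s)
λ = 5.74 × 10^-14 m

This matches the claimed value.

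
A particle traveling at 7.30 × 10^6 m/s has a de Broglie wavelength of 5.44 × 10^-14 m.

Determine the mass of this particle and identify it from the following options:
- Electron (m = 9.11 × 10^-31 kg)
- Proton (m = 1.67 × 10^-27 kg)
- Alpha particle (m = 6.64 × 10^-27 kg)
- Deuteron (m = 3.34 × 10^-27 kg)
The particle is a proton.

From λ = h/(mv), solve for mass:

m = h/(λv)
m = (6.626 × 10^-34 J·s) / (5.44 × 10^-14 m × 7.30 × 10^6 m/s)
m = 1.67 × 10^-27 kg

Comparing with the listed masses, this is closest to a proton.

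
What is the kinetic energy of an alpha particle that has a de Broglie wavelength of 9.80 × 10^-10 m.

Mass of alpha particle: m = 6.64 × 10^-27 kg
3.44 × 10^-23 J (or 2.15 × 10^-4 eV)

From λ = h/√(2mKE), we solve for KE:

λ² = h²/(2mKE)
KE = h²/(2mλ²)
KE = (6.626 × 10^-34 J·s)² / (2 × 6.64 × 10^-27 kg × (9.80 × 10^-10 m)²)
KE = 3.44 × 10^-23 J
KE = 2.15 × 10^-4 eV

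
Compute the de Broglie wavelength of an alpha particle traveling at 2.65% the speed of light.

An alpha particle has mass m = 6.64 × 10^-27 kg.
1.26 × 10^-14 m

Using the de Broglie relation λ = h/(mv):

v = 2.65% × c = 7.945 × 10^6 m/s

λ = h/(mv)
λ = (6.626 × 10^-34 J·s) / (6.64 × 10^-27 kg × 7.945 × 10^6 m/s)
λ = 1.26 × 10^-14 m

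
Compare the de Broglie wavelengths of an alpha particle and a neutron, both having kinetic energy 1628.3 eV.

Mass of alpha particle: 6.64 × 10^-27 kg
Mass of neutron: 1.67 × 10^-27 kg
The neutron has the longer wavelength.

Using λ = h/√(2mKE):

For alpha particle: λ₁ = h/√(2m₁KE) = 3.56 × 10^-13 m
For neutron: λ₂ = h/√(2m₂KE) = 7.10 × 10^-13 m

Since λ ∝ 1/√m at constant kinetic energy, the lighter particle has the longer wavelength.

The neutron has the longer de Broglie wavelength.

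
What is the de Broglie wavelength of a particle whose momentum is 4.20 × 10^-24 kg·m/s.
1.58 × 10^-10 m

Using the de Broglie relation λ = h/p:

λ = h/p
λ = (6.626 × 10^-34 J·s) / (4.20 × 10^-24 kg·m/s)
λ = 1.58 × 10^-10 m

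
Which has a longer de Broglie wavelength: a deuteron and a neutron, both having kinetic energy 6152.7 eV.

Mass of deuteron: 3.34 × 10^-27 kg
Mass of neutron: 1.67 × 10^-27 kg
The neutron has the longer wavelength.

Using λ = h/√(2mKE):

For deuteron: λ₁ = h/√(2m₁KE) = 2.58 × 10^-13 m
For neutron: λ₂ = h/√(2m₂KE) = 3.65 × 10^-13 m

Since λ ∝ 1/√m at constant kinetic energy, the lighter particle has the longer wavelength.

The neutron has the longer de Broglie wavelength.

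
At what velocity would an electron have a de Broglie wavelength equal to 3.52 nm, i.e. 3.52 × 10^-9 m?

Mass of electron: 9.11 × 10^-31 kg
2.07 × 10^5 m/s

From λ = h/(mv), solve for v:

v = h/(mλ)
v = (6.626 × 10^-34 J·s) / (9.11 × 10^-31 kg × 3.52 × 10^-9 m)
v = 2.07 × 10^5 m/s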